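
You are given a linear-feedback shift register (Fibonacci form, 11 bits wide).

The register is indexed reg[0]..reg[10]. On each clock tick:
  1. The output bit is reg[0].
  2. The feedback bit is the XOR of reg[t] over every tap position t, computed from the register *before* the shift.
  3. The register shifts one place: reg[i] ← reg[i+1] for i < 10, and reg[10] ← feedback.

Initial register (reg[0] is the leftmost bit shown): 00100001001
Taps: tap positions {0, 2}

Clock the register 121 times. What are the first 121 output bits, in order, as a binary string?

0010000100110100101111001100100111111101110000010101100010000111010100110100001111001001100111011111110101000001000010001

tick  register→output (feedback)
  0  00100001001→0 (1)
  1  01000010011→0 (0)
  2  10000100110→1 (1)
  3  00001001101→0 (0)
  4  00010011010→0 (0)
  5  00100110100→0 (1)
  6  01001101001→0 (0)
  7  10011010010→1 (1)
  8  00110100101→0 (1)
  9  01101001011→0 (1)
 10  11010010111→1 (1)
 11  10100101111→1 (0)
 12  01001011110→0 (0)
 13  10010111100→1 (1)
 14  00101111001→0 (1)
 15  01011110011→0 (0)
 16  10111100110→1 (0)
 17  01111001100→0 (1)
 18  11110011001→1 (0)
 19  11100110010→1 (0)
 20  11001100100→1 (1)
 21  10011001001→1 (1)
 22  00110010011→0 (1)
 23  01100100111→0 (1)
 24  11001001111→1 (1)
 25  10010011111→1 (1)
 26  00100111111→0 (1)
 27  01001111111→0 (0)
 28  10011111110→1 (1)
 29  00111111101→0 (1)
 30  01111111011→0 (1)
 31  11111110111→1 (0)
 32  11111101110→1 (0)
 33  11111011100→1 (0)
 34  11110111000→1 (0)
 35  11101110000→1 (0)
 36  11011100000→1 (1)
 37  10111000001→1 (0)
 38  01110000010→0 (1)
 39  11100000101→1 (0)
 40  11000001010→1 (1)
 41  10000010101→1 (1)
 42  00000101011→0 (0)
 43  00001010110→0 (0)
 44  00010101100→0 (0)
 45  00101011000→0 (1)
 46  01010110001→0 (0)
 47  10101100010→1 (0)
 48  01011000100→0 (0)
 49  10110001000→1 (0)
 50  01100010000→0 (1)
 51  11000100001→1 (1)
 52  10001000011→1 (1)
 53  00010000111→0 (0)
 54  00100001110→0 (1)
 55  01000011101→0 (0)
 56  10000111010→1 (1)
 57  00001110101→0 (0)
 58  00011101010→0 (0)
 59  00111010100→0 (1)
 60  01110101001→0 (1)
 61  11101010011→1 (0)
 62  11010100110→1 (1)
 63  10101001101→1 (0)
 64  01010011010→0 (0)
 65  10100110100→1 (0)
 66  01001101000→0 (0)
 67  10011010000→1 (1)
 68  00110100001→0 (1)
 69  01101000011→0 (1)
 70  11010000111→1 (1)
 71  10100001111→1 (0)
 72  01000011110→0 (0)
 73  10000111100→1 (1)
 74  00001111001→0 (0)
 75  00011110010→0 (0)
 76  00111100100→0 (1)
 77  01111001001→0 (1)
 78  11110010011→1 (0)
 79  11100100110→1 (0)
 80  11001001100→1 (1)
 81  10010011001→1 (1)
 82  00100110011→0 (1)
 83  01001100111→0 (0)
 84  10011001110→1 (1)
 85  00110011101→0 (1)
 86  01100111011→0 (1)
 87  11001110111→1 (1)
 88  10011101111→1 (1)
 89  00111011111→0 (1)
 90  01110111111→0 (1)
 91  11101111111→1 (0)
 92  11011111110→1 (1)
 93  10111111101→1 (0)
 94  01111111010→0 (1)
 95  11111110101→1 (0)
 96  11111101010→1 (0)
 97  11111010100→1 (0)
 98  11110101000→1 (0)
 99  11101010000→1 (0)
100  11010100000→1 (1)
101  10101000001→1 (0)
102  01010000010→0 (0)
103  10100000100→1 (0)
104  01000001000→0 (0)
105  10000010000→1 (1)
106  00000100001→0 (0)
107  00001000010→0 (0)
108  00010000100→0 (0)
109  00100001000→0 (1)
110  01000010001→0 (0)
111  10000100010→1 (1)
112  00001000101→0 (0)
113  00010001010→0 (0)
114  00100010100→0 (1)
115  01000101001→0 (0)
116  10001010010→1 (1)
117  00010100101→0 (0)
118  00101001010→0 (1)
119  01010010101→0 (0)
120  10100101010→1 (0)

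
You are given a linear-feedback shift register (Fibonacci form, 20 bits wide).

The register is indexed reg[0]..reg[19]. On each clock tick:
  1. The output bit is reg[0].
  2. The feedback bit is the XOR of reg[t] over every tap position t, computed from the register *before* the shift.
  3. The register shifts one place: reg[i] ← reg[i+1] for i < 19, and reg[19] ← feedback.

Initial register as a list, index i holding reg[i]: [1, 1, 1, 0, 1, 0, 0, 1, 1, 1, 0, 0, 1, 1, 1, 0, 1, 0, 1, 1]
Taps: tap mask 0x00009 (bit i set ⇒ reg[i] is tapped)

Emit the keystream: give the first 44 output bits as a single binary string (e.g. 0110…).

k : reg_k → out_k, fb_k
0: 11101001110011101011 → 1, fb=1
1: 11010011100111010111 → 1, fb=0
2: 10100111001110101110 → 1, fb=1
3: 01001110011101011101 → 0, fb=0
4: 10011100111010111010 → 1, fb=0
5: 00111001110101110100 → 0, fb=1
6: 01110011101011101001 → 0, fb=1
7: 11100111010111010011 → 1, fb=1
8: 11001110101110100111 → 1, fb=1
9: 10011101011101001111 → 1, fb=0
10: 00111010111010011110 → 0, fb=1
11: 01110101110100111101 → 0, fb=1
12: 11101011101001111011 → 1, fb=1
13: 11010111010011110111 → 1, fb=0
14: 10101110100111101110 → 1, fb=1
15: 01011101001111011101 → 0, fb=1
16: 10111010011110111011 → 1, fb=0
17: 01110100111101110110 → 0, fb=1
18: 11101001111011101101 → 1, fb=1
19: 11010011110111011011 → 1, fb=0
20: 10100111101110110110 → 1, fb=1
21: 01001111011101101101 → 0, fb=0
22: 10011110111011011010 → 1, fb=0
23: 00111101110110110100 → 0, fb=1
24: 01111011101101101001 → 0, fb=1
25: 11110111011011010011 → 1, fb=0
26: 11101110110110100110 → 1, fb=1
27: 11011101101101001101 → 1, fb=0
28: 10111011011010011010 → 1, fb=0
29: 01110110110100110100 → 0, fb=1
30: 11101101101001101001 → 1, fb=1
31: 11011011010011010011 → 1, fb=0
32: 10110110100110100110 → 1, fb=0
33: 01101101001101001100 → 0, fb=0
34: 11011010011010011000 → 1, fb=0
35: 10110100110100110000 → 1, fb=0
36: 01101001101001100000 → 0, fb=0
37: 11010011010011000000 → 1, fb=0
38: 10100110100110000000 → 1, fb=1
39: 01001101001100000001 → 0, fb=0
40: 10011010011000000010 → 1, fb=0
41: 00110100110000000100 → 0, fb=1
42: 01101001100000001001 → 0, fb=0
43: 11010011000000010010 → 1, fb=0

11101001110011101011101001111011101101101001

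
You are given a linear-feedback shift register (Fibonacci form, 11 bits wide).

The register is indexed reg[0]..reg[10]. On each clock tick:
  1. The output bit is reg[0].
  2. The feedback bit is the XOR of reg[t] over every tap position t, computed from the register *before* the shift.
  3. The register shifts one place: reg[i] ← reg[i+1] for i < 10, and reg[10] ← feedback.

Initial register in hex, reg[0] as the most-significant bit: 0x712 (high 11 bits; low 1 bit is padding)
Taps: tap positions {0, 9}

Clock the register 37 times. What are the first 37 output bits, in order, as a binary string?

tick  register→output (feedback)
  0  01110001001→0 (0)
  1  11100010010→1 (0)
  2  11000100100→1 (1)
  3  10001001001→1 (1)
  4  00010010011→0 (1)
  5  00100100111→0 (1)
  6  01001001111→0 (1)
  7  10010011111→1 (0)
  8  00100111110→0 (1)
  9  01001111101→0 (0)
 10  10011111010→1 (0)
 11  00111110100→0 (0)
 12  01111101000→0 (0)
 13  11111010000→1 (1)
 14  11110100001→1 (1)
 15  11101000011→1 (0)
 16  11010000110→1 (0)
 17  10100001100→1 (1)
 18  01000011001→0 (0)
 19  10000110010→1 (0)
 20  00001100100→0 (0)
 21  00011001000→0 (0)
 22  00110010000→0 (0)
 23  01100100000→0 (0)
 24  11001000000→1 (1)
 25  10010000001→1 (1)
 26  00100000011→0 (1)
 27  01000000111→0 (1)
 28  10000001111→1 (0)
 29  00000011110→0 (1)
 30  00000111101→0 (0)
 31  00001111010→0 (1)
 32  00011110101→0 (0)
 33  00111101010→0 (1)
 34  01111010101→0 (0)
 35  11110101010→1 (0)
 36  11101010100→1 (1)

0111000100100111110100001100100000011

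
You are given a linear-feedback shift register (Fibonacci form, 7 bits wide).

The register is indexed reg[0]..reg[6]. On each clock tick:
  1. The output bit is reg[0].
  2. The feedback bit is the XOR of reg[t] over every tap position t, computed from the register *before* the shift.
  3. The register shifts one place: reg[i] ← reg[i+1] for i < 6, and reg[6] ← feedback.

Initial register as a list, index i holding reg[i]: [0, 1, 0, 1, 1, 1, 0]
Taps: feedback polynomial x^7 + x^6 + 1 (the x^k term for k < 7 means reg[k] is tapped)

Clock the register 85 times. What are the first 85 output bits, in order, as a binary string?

k : reg_k → out_k, fb_k
0: 0101110 → 0, fb=0
1: 1011100 → 1, fb=1
2: 0111001 → 0, fb=1
3: 1110011 → 1, fb=0
4: 1100110 → 1, fb=1
5: 1001101 → 1, fb=0
6: 0011010 → 0, fb=0
7: 0110100 → 0, fb=0
8: 1101000 → 1, fb=1
9: 1010001 → 1, fb=0
10: 0100010 → 0, fb=0
11: 1000100 → 1, fb=1
12: 0001001 → 0, fb=1
13: 0010011 → 0, fb=1
14: 0100111 → 0, fb=1
15: 1001111 → 1, fb=0
16: 0011110 → 0, fb=0
17: 0111100 → 0, fb=0
18: 1111000 → 1, fb=1
19: 1110001 → 1, fb=0
20: 1100010 → 1, fb=1
21: 1000101 → 1, fb=0
22: 0001010 → 0, fb=0
23: 0010100 → 0, fb=0
24: 0101000 → 0, fb=0
25: 1010000 → 1, fb=1
26: 0100001 → 0, fb=1
27: 1000011 → 1, fb=0
28: 0000110 → 0, fb=0
29: 0001100 → 0, fb=0
30: 0011000 → 0, fb=0
31: 0110000 → 0, fb=0
32: 1100000 → 1, fb=1
33: 1000001 → 1, fb=0
34: 0000010 → 0, fb=0
35: 0000100 → 0, fb=0
36: 0001000 → 0, fb=0
37: 0010000 → 0, fb=0
38: 0100000 → 0, fb=0
39: 1000000 → 1, fb=1
40: 0000001 → 0, fb=1
41: 0000011 → 0, fb=1
42: 0000111 → 0, fb=1
43: 0001111 → 0, fb=1
44: 0011111 → 0, fb=1
45: 0111111 → 0, fb=1
46: 1111111 → 1, fb=0
47: 1111110 → 1, fb=1
48: 1111101 → 1, fb=0
49: 1111010 → 1, fb=1
50: 1110101 → 1, fb=0
51: 1101010 → 1, fb=1
52: 1010101 → 1, fb=0
53: 0101010 → 0, fb=0
54: 1010100 → 1, fb=1
55: 0101001 → 0, fb=1
56: 1010011 → 1, fb=0
57: 0100110 → 0, fb=0
58: 1001100 → 1, fb=1
59: 0011001 → 0, fb=1
60: 0110011 → 0, fb=1
61: 1100111 → 1, fb=0
62: 1001110 → 1, fb=1
63: 0011101 → 0, fb=1
64: 0111011 → 0, fb=1
65: 1110111 → 1, fb=0
66: 1101110 → 1, fb=1
67: 1011101 → 1, fb=0
68: 0111010 → 0, fb=0
69: 1110100 → 1, fb=1
70: 1101001 → 1, fb=0
71: 1010010 → 1, fb=1
72: 0100101 → 0, fb=1
73: 1001011 → 1, fb=0
74: 0010110 → 0, fb=0
75: 0101100 → 0, fb=0
76: 1011000 → 1, fb=1
77: 0110001 → 0, fb=1
78: 1100011 → 1, fb=0
79: 1000110 → 1, fb=1
80: 0001101 → 0, fb=1
81: 0011011 → 0, fb=1
82: 0110111 → 0, fb=1
83: 1101111 → 1, fb=0
84: 1011110 → 1, fb=1

0101110011010001001111000101000011000001000000111111101010100110011101110100101100011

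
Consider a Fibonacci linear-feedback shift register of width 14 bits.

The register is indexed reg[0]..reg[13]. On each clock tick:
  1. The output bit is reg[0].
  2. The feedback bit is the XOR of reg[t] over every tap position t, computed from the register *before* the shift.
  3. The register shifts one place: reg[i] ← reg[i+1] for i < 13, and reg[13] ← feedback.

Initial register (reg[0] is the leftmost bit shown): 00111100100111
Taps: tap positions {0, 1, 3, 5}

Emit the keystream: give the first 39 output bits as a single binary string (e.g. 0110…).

001111001001110011001011011010011010111

tick  register→output (feedback)
  0  00111100100111→0 (0)
  1  01111001001110→0 (0)
  2  11110010011100→1 (1)
  3  11100100111001→1 (1)
  4  11001001110011→1 (0)
  5  10010011100110→1 (0)
  6  00100111001100→0 (1)
  7  01001110011001→0 (0)
  8  10011100110010→1 (1)
  9  00111001100101→0 (1)
 10  01110011001011→0 (0)
 11  11100110010110→1 (1)
 12  11001100101101→1 (1)
 13  10011001011011→1 (0)
 14  00110010110110→0 (1)
 15  01100101101101→0 (0)
 16  11001011011010→1 (0)
 17  10010110110100→1 (1)
 18  00101101101001→0 (1)
 19  01011011010011→0 (0)
 20  10110110100110→1 (1)
 21  01101101001101→0 (0)
 22  11011010011010→1 (1)
 23  10110100110101→1 (1)
 24  01101001101011→0 (1)
 25  11010011010111→1 (1)
 26  10100110101111→1 (0)
 27  01001101011110→0 (0)
 28  10011010111100→1 (0)
 29  00110101111000→0 (0)
 30  01101011110000→0 (1)
 31  11010111100001→1 (0)
 32  10101111000010→1 (0)
 33  01011110000100→0 (1)
 34  10111100001001→1 (1)
 35  01111000010011→0 (0)
 36  11110000100110→1 (1)
 37  11100001001101→1 (0)
 38  11000010011010→1 (0)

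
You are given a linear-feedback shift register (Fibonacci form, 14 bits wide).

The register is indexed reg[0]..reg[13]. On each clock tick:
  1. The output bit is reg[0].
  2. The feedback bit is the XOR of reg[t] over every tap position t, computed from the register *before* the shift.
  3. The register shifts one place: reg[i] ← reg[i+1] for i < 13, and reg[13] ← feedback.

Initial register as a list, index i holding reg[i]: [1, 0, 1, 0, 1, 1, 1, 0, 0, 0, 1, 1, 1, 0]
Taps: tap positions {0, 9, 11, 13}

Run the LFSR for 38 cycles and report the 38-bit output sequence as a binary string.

10101110001110000101111010000110111000

step | reg (before) | out | fb
   0 | 10101110001110 | 1 | 0
   1 | 01011100011100 | 0 | 0
   2 | 10111000111000 | 1 | 0
   3 | 01110001110000 | 0 | 1
   4 | 11100011100001 | 1 | 0
   5 | 11000111000010 | 1 | 1
   6 | 10001110000101 | 1 | 1
   7 | 00011100001011 | 0 | 1
   8 | 00111000010111 | 0 | 1
   9 | 01110000101111 | 0 | 0
  10 | 11100001011110 | 1 | 1
  11 | 11000010111101 | 1 | 0
  12 | 10000101111010 | 1 | 0
  13 | 00001011110100 | 0 | 0
  14 | 00010111101000 | 0 | 0
  15 | 00101111010000 | 0 | 1
  16 | 01011110100001 | 0 | 1
  17 | 10111101000011 | 1 | 0
  18 | 01111010000110 | 0 | 1
  19 | 11110100001101 | 1 | 1
  20 | 11101000011011 | 1 | 1
  21 | 11010000110111 | 1 | 0
  22 | 10100001101110 | 1 | 0
  23 | 01000011011100 | 0 | 0
  24 | 10000110111000 | 1 | 0
  25 | 00001101110000 | 0 | 1
  26 | 00011011100001 | 0 | 1
  27 | 00110111000011 | 0 | 1
  28 | 01101110000111 | 0 | 0
  29 | 11011100001110 | 1 | 0
  30 | 10111000011100 | 1 | 1
  31 | 01110000111001 | 0 | 0
  32 | 11100001110010 | 1 | 0
  33 | 11000011100100 | 1 | 0
  34 | 10000111001000 | 1 | 1
  35 | 00001110010001 | 0 | 0
  36 | 00011100100010 | 0 | 0
  37 | 00111001000100 | 0 | 1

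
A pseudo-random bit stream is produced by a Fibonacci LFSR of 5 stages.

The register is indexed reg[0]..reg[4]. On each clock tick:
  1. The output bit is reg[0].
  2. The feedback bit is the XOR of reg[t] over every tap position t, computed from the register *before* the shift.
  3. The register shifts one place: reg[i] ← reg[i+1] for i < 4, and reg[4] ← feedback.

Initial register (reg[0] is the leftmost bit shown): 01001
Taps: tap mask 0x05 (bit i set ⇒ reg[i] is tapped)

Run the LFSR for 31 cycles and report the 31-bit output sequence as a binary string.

step | reg (before) | out | fb
   0 | 01001 | 0 | 0
   1 | 10010 | 1 | 1
   2 | 00101 | 0 | 1
   3 | 01011 | 0 | 0
   4 | 10110 | 1 | 0
   5 | 01100 | 0 | 1
   6 | 11001 | 1 | 1
   7 | 10011 | 1 | 1
   8 | 00111 | 0 | 1
   9 | 01111 | 0 | 1
  10 | 11111 | 1 | 0
  11 | 11110 | 1 | 0
  12 | 11100 | 1 | 0
  13 | 11000 | 1 | 1
  14 | 10001 | 1 | 1
  15 | 00011 | 0 | 0
  16 | 00110 | 0 | 1
  17 | 01101 | 0 | 1
  18 | 11011 | 1 | 1
  19 | 10111 | 1 | 0
  20 | 01110 | 0 | 1
  21 | 11101 | 1 | 0
  22 | 11010 | 1 | 1
  23 | 10101 | 1 | 0
  24 | 01010 | 0 | 0
  25 | 10100 | 1 | 0
  26 | 01000 | 0 | 0
  27 | 10000 | 1 | 1
  28 | 00001 | 0 | 0
  29 | 00010 | 0 | 0
  30 | 00100 | 0 | 1

0100101100111110001101110101000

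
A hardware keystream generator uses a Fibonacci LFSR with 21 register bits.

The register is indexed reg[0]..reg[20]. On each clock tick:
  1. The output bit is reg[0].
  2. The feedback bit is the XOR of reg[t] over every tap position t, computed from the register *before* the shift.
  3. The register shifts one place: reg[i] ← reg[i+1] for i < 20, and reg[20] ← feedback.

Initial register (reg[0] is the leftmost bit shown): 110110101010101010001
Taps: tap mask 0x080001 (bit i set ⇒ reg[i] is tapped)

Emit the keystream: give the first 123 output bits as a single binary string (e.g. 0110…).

110110101010101010001101101110111011101011011011000110110001001001001010010010100001011110111101000101011100111001110101110

step | reg (before) | out | fb
   0 | 110110101010101010001 | 1 | 1
   1 | 101101010101010100011 | 1 | 0
   2 | 011010101010101000110 | 0 | 1
   3 | 110101010101010001101 | 1 | 1
   4 | 101010101010100011011 | 1 | 0
   5 | 010101010101000110110 | 0 | 1
   6 | 101010101010001101101 | 1 | 1
   7 | 010101010100011011011 | 0 | 1
   8 | 101010101000110110111 | 1 | 0
   9 | 010101010001101101110 | 0 | 1
  10 | 101010100011011011101 | 1 | 1
  11 | 010101000110110111011 | 0 | 1
  12 | 101010001101101110111 | 1 | 0
  13 | 010100011011011101110 | 0 | 1
  14 | 101000110110111011101 | 1 | 1
  15 | 010001101101110111011 | 0 | 1
  16 | 100011011011101110111 | 1 | 0
  17 | 000110110111011101110 | 0 | 1
  18 | 001101101110111011101 | 0 | 0
  19 | 011011011101110111010 | 0 | 1
  20 | 110110111011101110101 | 1 | 1
  21 | 101101110111011101011 | 1 | 0
  22 | 011011101110111010110 | 0 | 1
  23 | 110111011101110101101 | 1 | 1
  24 | 101110111011101011011 | 1 | 0
  25 | 011101110111010110110 | 0 | 1
  26 | 111011101110101101101 | 1 | 1
  27 | 110111011101011011011 | 1 | 0
  28 | 101110111010110110110 | 1 | 0
  29 | 011101110101101101100 | 0 | 0
  30 | 111011101011011011000 | 1 | 1
  31 | 110111010110110110001 | 1 | 1
  32 | 101110101101101100011 | 1 | 0
  33 | 011101011011011000110 | 0 | 1
  34 | 111010110110110001101 | 1 | 1
  35 | 110101101101100011011 | 1 | 0
  36 | 101011011011000110110 | 1 | 0
  37 | 010110110110001101100 | 0 | 0
  38 | 101101101100011011000 | 1 | 1
  39 | 011011011000110110001 | 0 | 0
  40 | 110110110001101100010 | 1 | 0
  41 | 101101100011011000100 | 1 | 1
  42 | 011011000110110001001 | 0 | 0
  43 | 110110001101100010010 | 1 | 0
  44 | 101100011011000100100 | 1 | 1
  45 | 011000110110001001001 | 0 | 0
  46 | 110001101100010010010 | 1 | 0
  47 | 100011011000100100100 | 1 | 1
  48 | 000110110001001001001 | 0 | 0
  49 | 001101100010010010010 | 0 | 1
  50 | 011011000100100100101 | 0 | 0
  51 | 110110001001001001010 | 1 | 0
  52 | 101100010010010010100 | 1 | 1
  53 | 011000100100100101001 | 0 | 0
  54 | 110001001001001010010 | 1 | 0
  55 | 100010010010010100100 | 1 | 1
  56 | 000100100100101001001 | 0 | 0
  57 | 001001001001010010010 | 0 | 1
  58 | 010010010010100100101 | 0 | 0
  59 | 100100100101001001010 | 1 | 0
  60 | 001001001010010010100 | 0 | 0
  61 | 010010010100100101000 | 0 | 0
  62 | 100100101001001010000 | 1 | 1
  63 | 001001010010010100001 | 0 | 0
  64 | 010010100100101000010 | 0 | 1
  65 | 100101001001010000101 | 1 | 1
  66 | 001010010010100001011 | 0 | 1
  67 | 010100100101000010111 | 0 | 1
  68 | 101001001010000101111 | 1 | 0
  69 | 010010010100001011110 | 0 | 1
  70 | 100100101000010111101 | 1 | 1
  71 | 001001010000101111011 | 0 | 1
  72 | 010010100001011110111 | 0 | 1
  73 | 100101000010111101111 | 1 | 0
  74 | 001010000101111011110 | 0 | 1
  75 | 010100001011110111101 | 0 | 0
  76 | 101000010111101111010 | 1 | 0
  77 | 010000101111011110100 | 0 | 0
  78 | 100001011110111101000 | 1 | 1
  79 | 000010111101111010001 | 0 | 0
  80 | 000101111011110100010 | 0 | 1
  81 | 001011110111101000101 | 0 | 0
  82 | 010111101111010001010 | 0 | 1
  83 | 101111011110100010101 | 1 | 1
  84 | 011110111101000101011 | 0 | 1
  85 | 111101111010001010111 | 1 | 0
  86 | 111011110100010101110 | 1 | 0
  87 | 110111101000101011100 | 1 | 1
  88 | 101111010001010111001 | 1 | 1
  89 | 011110100010101110011 | 0 | 1
  90 | 111101000101011100111 | 1 | 0
  91 | 111010001010111001110 | 1 | 0
  92 | 110100010101110011100 | 1 | 1
  93 | 101000101011100111001 | 1 | 1
  94 | 010001010111001110011 | 0 | 1
  95 | 100010101110011100111 | 1 | 0
  96 | 000101011100111001110 | 0 | 1
  97 | 001010111001110011101 | 0 | 0
  98 | 010101110011100111010 | 0 | 1
  99 | 101011100111001110101 | 1 | 1
 100 | 010111001110011101011 | 0 | 1
 101 | 101110011100111010111 | 1 | 0
 102 | 011100111001110101110 | 0 | 1
 103 | 111001110011101011101 | 1 | 1
 104 | 110011100111010111011 | 1 | 0
 105 | 100111001110101110110 | 1 | 0
 106 | 001110011101011101100 | 0 | 0
 107 | 011100111010111011000 | 0 | 0
 108 | 111001110101110110000 | 1 | 1
 109 | 110011101011101100001 | 1 | 1
 110 | 100111010111011000011 | 1 | 0
 111 | 001110101110110000110 | 0 | 1
 112 | 011101011101100001101 | 0 | 0
 113 | 111010111011000011010 | 1 | 0
 114 | 110101110110000110100 | 1 | 1
 115 | 101011101100001101001 | 1 | 1
 116 | 010111011000011010011 | 0 | 1
 117 | 101110110000110100111 | 1 | 0
 118 | 011101100001101001110 | 0 | 1
 119 | 111011000011010011101 | 1 | 1
 120 | 110110000110100111011 | 1 | 0
 121 | 101100001101001110110 | 1 | 0
 122 | 011000011010011101100 | 0 | 0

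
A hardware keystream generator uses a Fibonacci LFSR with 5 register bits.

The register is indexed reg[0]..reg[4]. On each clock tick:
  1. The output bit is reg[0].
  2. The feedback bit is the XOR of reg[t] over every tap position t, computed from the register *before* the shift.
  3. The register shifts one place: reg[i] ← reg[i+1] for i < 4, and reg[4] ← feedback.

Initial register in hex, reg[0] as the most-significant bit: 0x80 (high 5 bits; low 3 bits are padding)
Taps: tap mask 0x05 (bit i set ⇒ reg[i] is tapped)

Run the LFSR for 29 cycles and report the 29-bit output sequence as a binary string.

10000100101100111110001101110

k : reg_k → out_k, fb_k
0: 10000 → 1, fb=1
1: 00001 → 0, fb=0
2: 00010 → 0, fb=0
3: 00100 → 0, fb=1
4: 01001 → 0, fb=0
5: 10010 → 1, fb=1
6: 00101 → 0, fb=1
7: 01011 → 0, fb=0
8: 10110 → 1, fb=0
9: 01100 → 0, fb=1
10: 11001 → 1, fb=1
11: 10011 → 1, fb=1
12: 00111 → 0, fb=1
13: 01111 → 0, fb=1
14: 11111 → 1, fb=0
15: 11110 → 1, fb=0
16: 11100 → 1, fb=0
17: 11000 → 1, fb=1
18: 10001 → 1, fb=1
19: 00011 → 0, fb=0
20: 00110 → 0, fb=1
21: 01101 → 0, fb=1
22: 11011 → 1, fb=1
23: 10111 → 1, fb=0
24: 01110 → 0, fb=1
25: 11101 → 1, fb=0
26: 11010 → 1, fb=1
27: 10101 → 1, fb=0
28: 01010 → 0, fb=0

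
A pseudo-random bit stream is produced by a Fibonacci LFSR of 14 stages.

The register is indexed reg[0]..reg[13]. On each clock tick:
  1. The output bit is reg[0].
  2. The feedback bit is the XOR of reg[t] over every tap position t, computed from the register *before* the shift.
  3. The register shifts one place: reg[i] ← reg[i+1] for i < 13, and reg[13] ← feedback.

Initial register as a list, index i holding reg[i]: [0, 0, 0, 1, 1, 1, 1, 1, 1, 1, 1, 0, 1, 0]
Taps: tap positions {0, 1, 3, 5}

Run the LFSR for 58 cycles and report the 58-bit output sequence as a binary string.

0001111111101000100010011011001110000100111000001101100011

k : reg_k → out_k, fb_k
0: 00011111111010 → 0, fb=0
1: 00111111110100 → 0, fb=0
2: 01111111101000 → 0, fb=1
3: 11111111010001 → 1, fb=0
4: 11111110100010 → 1, fb=0
5: 11111101000100 → 1, fb=0
6: 11111010001000 → 1, fb=1
7: 11110100010001 → 1, fb=0
8: 11101000100010 → 1, fb=0
9: 11010001000100 → 1, fb=1
10: 10100010001001 → 1, fb=1
11: 01000100010011 → 0, fb=0
12: 10001000100110 → 1, fb=1
13: 00010001001101 → 0, fb=1
14: 00100010011011 → 0, fb=0
15: 01000100110110 → 0, fb=0
16: 10001001101100 → 1, fb=1
17: 00010011011001 → 0, fb=1
18: 00100110110011 → 0, fb=1
19: 01001101100111 → 0, fb=0
20: 10011011001110 → 1, fb=0
21: 00110110011100 → 0, fb=0
22: 01101100111000 → 0, fb=0
23: 11011001110000 → 1, fb=1
24: 10110011100001 → 1, fb=0
25: 01100111000010 → 0, fb=0
26: 11001110000100 → 1, fb=1
27: 10011100001001 → 1, fb=1
28: 00111000010011 → 0, fb=1
29: 01110000100111 → 0, fb=0
30: 11100001001110 → 1, fb=0
31: 11000010011100 → 1, fb=0
32: 10000100111000 → 1, fb=0
33: 00001001110000 → 0, fb=0
34: 00010011100000 → 0, fb=1
35: 00100111000001 → 0, fb=1
36: 01001110000011 → 0, fb=0
37: 10011100000110 → 1, fb=1
38: 00111000001101 → 0, fb=1
39: 01110000011011 → 0, fb=0
40: 11100000110110 → 1, fb=0
41: 11000001101100 → 1, fb=0
42: 10000011011000 → 1, fb=1
43: 00000110110001 → 0, fb=1
44: 00001101100011 → 0, fb=1
45: 00011011000111 → 0, fb=1
46: 00110110001111 → 0, fb=0
47: 01101100011110 → 0, fb=0
48: 11011000111100 → 1, fb=1
49: 10110001111001 → 1, fb=0
50: 01100011110010 → 0, fb=1
51: 11000111100101 → 1, fb=1
52: 10001111001011 → 1, fb=0
53: 00011110010110 → 0, fb=0
54: 00111100101100 → 0, fb=0
55: 01111001011000 → 0, fb=0
56: 11110010110000 → 1, fb=1
57: 11100101100001 → 1, fb=1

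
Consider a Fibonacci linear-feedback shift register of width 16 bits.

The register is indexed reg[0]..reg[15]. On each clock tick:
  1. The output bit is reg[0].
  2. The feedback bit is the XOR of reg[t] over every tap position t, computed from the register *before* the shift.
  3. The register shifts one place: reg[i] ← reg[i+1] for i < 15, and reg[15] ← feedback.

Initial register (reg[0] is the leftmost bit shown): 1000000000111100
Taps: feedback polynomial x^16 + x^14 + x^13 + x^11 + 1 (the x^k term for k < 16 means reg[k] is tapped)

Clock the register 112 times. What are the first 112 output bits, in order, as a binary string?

1000000000111100110011001111101011111010110001010011101011110000100011000001011100010010010110001111011010011001

tick  register→output (feedback)
  0  1000000000111100→1 (1)
  1  0000000001111001→0 (1)
  2  0000000011110011→0 (0)
  3  0000000111100110→0 (0)
  4  0000001111001100→0 (1)
  5  0000011110011001→0 (1)
  6  0000111100110011→0 (0)
  7  0001111001100110→0 (0)
  8  0011110011001100→0 (1)
  9  0111100110011001→0 (1)
 10  1111001100110011→1 (1)
 11  1110011001100111→1 (1)
 12  1100110011001111→1 (1)
 13  1001100110011111→1 (0)
 14  0011001100111110→0 (1)
 15  0110011001111101→0 (0)
 16  1100110011111010→1 (1)
 17  1001100111110101→1 (1)
 18  0011001111101011→0 (1)
 19  0110011111010111→0 (1)
 20  1100111110101111→1 (1)
 21  1001111101011111→1 (0)
 22  0011111010111110→0 (1)
 23  0111110101111101→0 (0)
 24  1111101011111010→1 (1)
 25  1111010111110101→1 (1)
 26  1110101111101011→1 (0)
 27  1101011111010110→1 (0)
 28  1010111110101100→1 (0)
 29  0101111101011000→0 (1)
 30  1011111010110001→1 (0)
 31  0111110101100010→0 (1)
 32  1111101011000101→1 (0)
 33  1111010110001010→1 (0)
 34  1110101100010100→1 (1)
 35  1101011000101001→1 (1)
 36  1010110001010011→1 (1)
 37  0101100010100111→0 (0)
 38  1011000101001110→1 (1)
 39  0110001010011101→0 (0)
 40  1100010100111010→1 (1)
 41  1000101001110101→1 (1)
 42  0001010011101011→0 (1)
 43  0010100111010111→0 (1)
 44  0101001110101111→0 (0)
 45  1010011101011110→1 (0)
 46  0100111010111100→0 (0)
 47  1001110101111000→1 (0)
 48  0011101011110000→0 (1)
 49  0111010111100001→0 (0)
 50  1110101111000010→1 (0)
 51  1101011110000100→1 (0)
 52  1010111100001000→1 (1)
 53  0101111000010001→0 (1)
 54  1011110000100011→1 (0)
 55  0111100001000110→0 (0)
 56  1111000010001100→1 (0)
 57  1110000100011000→1 (0)
 58  1100001000110000→1 (0)
 59  1000010001100000→1 (1)
 60  0000100011000001→0 (0)
 61  0001000110000010→0 (1)
 62  0010001100000101→0 (1)
 63  0100011000001011→0 (1)
 64  1000110000010111→1 (0)
 65  0001100000101110→0 (0)
 66  0011000001011100→0 (0)
 67  0110000010111000→0 (1)
 68  1100000101110001→1 (0)
 69  1000001011100010→1 (0)
 70  0000010111000100→0 (1)
 71  0000101110001001→0 (0)
 72  0001011100010010→0 (0)
 73  0010111000100100→0 (1)
 74  0101110001001001→0 (0)
 75  1011100010010010→1 (1)
 76  0111000100100101→0 (1)
 77  1110001001001011→1 (0)
 78  1100010010010110→1 (0)
 79  1000100100101100→1 (0)
 80  0001001001011000→0 (1)
 81  0010010010110001→0 (1)
 82  0100100101100011→0 (1)
 83  1001001011000111→1 (1)
 84  0010010110001111→0 (0)
 85  0100101100011110→0 (1)
 86  1001011000111101→1 (1)
 87  0010110001111011→0 (0)
 88  0101100011110110→0 (1)
 89  1011000111101101→1 (0)
 90  0110001111011010→0 (0)
 91  1100011110110100→1 (1)
 92  1000111101101001→1 (1)
 93  0001111011010011→0 (0)
 94  0011110110100110→0 (0)
 95  0111101101001100→0 (1)
 96  1111011010011001→1 (0)
 97  1110110100110010→1 (1)
 98  1101101001100101→1 (0)
 99  1011010011001010→1 (0)
100  0110100110010100→0 (0)
101  1101001100101000→1 (1)
102  1010011001010001→1 (0)
103  0100110010100010→0 (1)
104  1001100101000101→1 (0)
105  0011001010001010→0 (1)
106  0110010100010101→0 (0)
107  1100101000101010→1 (0)
108  1001010001010100→1 (1)
109  0010100010101001→0 (0)
110  0101000101010010→0 (0)
111  1010001010100100→1 (0)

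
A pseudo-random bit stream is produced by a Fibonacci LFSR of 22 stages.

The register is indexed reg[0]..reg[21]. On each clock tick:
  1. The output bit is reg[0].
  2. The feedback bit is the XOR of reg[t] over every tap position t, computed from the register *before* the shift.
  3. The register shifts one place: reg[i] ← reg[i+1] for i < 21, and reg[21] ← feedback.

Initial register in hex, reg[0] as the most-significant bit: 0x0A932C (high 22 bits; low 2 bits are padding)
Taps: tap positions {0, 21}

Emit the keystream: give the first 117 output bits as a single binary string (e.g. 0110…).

tick  register→output (feedback)
  0  0000101010010011001011→0 (1)
  1  0001010100100110010111→0 (1)
  2  0010101001001100101111→0 (1)
  3  0101010010011001011111→0 (1)
  4  1010100100110010111111→1 (0)
  5  0101001001100101111110→0 (0)
  6  1010010011001011111100→1 (1)
  7  0100100110010111111001→0 (1)
  8  1001001100101111110011→1 (0)
  9  0010011001011111100110→0 (0)
 10  0100110010111111001100→0 (0)
 11  1001100101111110011000→1 (1)
 12  0011001011111100110001→0 (1)
 13  0110010111111001100011→0 (1)
 14  1100101111110011000111→1 (0)
 15  1001011111100110001110→1 (1)
 16  0010111111001100011101→0 (1)
 17  0101111110011000111011→0 (1)
 18  1011111100110001110111→1 (0)
 19  0111111001100011101110→0 (0)
 20  1111110011000111011100→1 (1)
 21  1111100110001110111001→1 (0)
 22  1111001100011101110010→1 (1)
 23  1110011000111011100101→1 (0)
 24  1100110001110111001010→1 (1)
 25  1001100011101110010101→1 (0)
 26  0011000111011100101010→0 (0)
 27  0110001110111001010100→0 (0)
 28  1100011101110010101000→1 (1)
 29  1000111011100101010001→1 (0)
 30  0001110111001010100010→0 (0)
 31  0011101110010101000100→0 (0)
 32  0111011100101010001000→0 (0)
 33  1110111001010100010000→1 (1)
 34  1101110010101000100001→1 (0)
 35  1011100101010001000010→1 (1)
 36  0111001010100010000101→0 (1)
 37  1110010101000100001011→1 (0)
 38  1100101010001000010110→1 (1)
 39  1001010100010000101101→1 (0)
 40  0010101000100001011010→0 (0)
 41  0101010001000010110100→0 (0)
 42  1010100010000101101000→1 (1)
 43  0101000100001011010001→0 (1)
 44  1010001000010110100011→1 (0)
 45  0100010000101101000110→0 (0)
 46  1000100001011010001100→1 (1)
 47  0001000010110100011001→0 (1)
 48  0010000101101000110011→0 (1)
 49  0100001011010001100111→0 (1)
 50  1000010110100011001111→1 (0)
 51  0000101101000110011110→0 (0)
 52  0001011010001100111100→0 (0)
 53  0010110100011001111000→0 (0)
 54  0101101000110011110000→0 (0)
 55  1011010001100111100000→1 (1)
 56  0110100011001111000001→0 (1)
 57  1101000110011110000011→1 (0)
 58  1010001100111100000110→1 (1)
 59  0100011001111000001101→0 (1)
 60  1000110011110000011011→1 (0)
 61  0001100111100000110110→0 (0)
 62  0011001111000001101100→0 (0)
 63  0110011110000011011000→0 (0)
 64  1100111100000110110000→1 (1)
 65  1001111000001101100001→1 (0)
 66  0011110000011011000010→0 (0)
 67  0111100000110110000100→0 (0)
 68  1111000001101100001000→1 (1)
 69  1110000011011000010001→1 (0)
 70  1100000110110000100010→1 (1)
 71  1000001101100001000101→1 (0)
 72  0000011011000010001010→0 (0)
 73  0000110110000100010100→0 (0)
 74  0001101100001000101000→0 (0)
 75  0011011000010001010000→0 (0)
 76  0110110000100010100000→0 (0)
 77  1101100001000101000000→1 (1)
 78  1011000010001010000001→1 (0)
 79  0110000100010100000010→0 (0)
 80  1100001000101000000100→1 (1)
 81  1000010001010000001001→1 (0)
 82  0000100010100000010010→0 (0)
 83  0001000101000000100100→0 (0)
 84  0010001010000001001000→0 (0)
 85  0100010100000010010000→0 (0)
 86  1000101000000100100000→1 (1)
 87  0001010000001001000001→0 (1)
 88  0010100000010010000011→0 (1)
 89  0101000000100100000111→0 (1)
 90  1010000001001000001111→1 (0)
 91  0100000010010000011110→0 (0)
 92  1000000100100000111100→1 (1)
 93  0000001001000001111001→0 (1)
 94  0000010010000011110011→0 (1)
 95  0000100100000111100111→0 (1)
 96  0001001000001111001111→0 (1)
 97  0010010000011110011111→0 (1)
 98  0100100000111100111111→0 (1)
 99  1001000001111001111111→1 (0)
100  0010000011110011111110→0 (0)
101  0100000111100111111100→0 (0)
102  1000001111001111111000→1 (1)
103  0000011110011111110001→0 (1)
104  0000111100111111100011→0 (1)
105  0001111001111111000111→0 (1)
106  0011110011111110001111→0 (1)
107  0111100111111100011111→0 (1)
108  1111001111111000111111→1 (0)
109  1110011111110001111110→1 (1)
110  1100111111100011111101→1 (0)
111  1001111111000111111010→1 (1)
112  0011111110001111110101→0 (1)
113  0111111100011111101011→0 (1)
114  1111111000111111010111→1 (0)
115  1111110001111110101110→1 (1)
116  1111100011111101011101→1 (0)

000010101001001100101111110011000111011100101010001000010110100011001111000001101100001000101000000100100000111100111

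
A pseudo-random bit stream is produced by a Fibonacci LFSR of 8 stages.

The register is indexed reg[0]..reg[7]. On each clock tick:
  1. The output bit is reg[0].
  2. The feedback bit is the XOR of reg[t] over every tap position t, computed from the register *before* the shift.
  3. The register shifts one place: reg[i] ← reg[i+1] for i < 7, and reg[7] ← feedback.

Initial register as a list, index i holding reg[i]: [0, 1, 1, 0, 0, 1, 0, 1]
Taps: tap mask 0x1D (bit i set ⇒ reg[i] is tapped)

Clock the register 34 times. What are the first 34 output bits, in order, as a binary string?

0110010110000111110110111101011101

tick  register→output (feedback)
  0  01100101→0 (1)
  1  11001011→1 (0)
  2  10010110→1 (0)
  3  00101100→0 (0)
  4  01011000→0 (0)
  5  10110000→1 (1)
  6  01100001→0 (1)
  7  11000011→1 (1)
  8  10000111→1 (1)
  9  00001111→0 (1)
 10  00011111→0 (0)
 11  00111110→0 (1)
 12  01111101→0 (1)
 13  11111011→1 (0)
 14  11110110→1 (1)
 15  11101101→1 (1)
 16  11011011→1 (1)
 17  10110111→1 (1)
 18  01101111→0 (0)
 19  11011110→1 (1)
 20  10111101→1 (0)
 21  01111010→0 (1)
 22  11110101→1 (1)
 23  11101011→1 (1)
 24  11010111→1 (0)
 25  10101110→1 (1)
 26  01011101→0 (0)
 27  10111010→1 (0)
 28  01110100→0 (0)
 29  11101000→1 (1)
 30  11010001→1 (0)
 31  10100010→1 (0)
 32  01000100→0 (0)
 33  10001000→1 (0)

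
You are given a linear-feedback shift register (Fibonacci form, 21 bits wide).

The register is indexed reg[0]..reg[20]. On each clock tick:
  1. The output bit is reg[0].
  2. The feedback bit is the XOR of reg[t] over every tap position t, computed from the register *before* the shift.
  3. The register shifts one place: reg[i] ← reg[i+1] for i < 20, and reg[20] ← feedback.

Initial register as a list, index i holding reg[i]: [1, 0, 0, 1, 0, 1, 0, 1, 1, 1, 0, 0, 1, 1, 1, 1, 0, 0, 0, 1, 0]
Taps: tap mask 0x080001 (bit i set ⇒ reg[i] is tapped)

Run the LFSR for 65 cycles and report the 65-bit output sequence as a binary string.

10010101110011110001000010001101001101011111101011011110001001100

k : reg_k → out_k, fb_k
0: 100101011100111100010 → 1, fb=0
1: 001010111001111000100 → 0, fb=0
2: 010101110011110001000 → 0, fb=0
3: 101011100111100010000 → 1, fb=1
4: 010111001111000100001 → 0, fb=0
5: 101110011110001000010 → 1, fb=0
6: 011100111100010000100 → 0, fb=0
7: 111001111000100001000 → 1, fb=1
8: 110011110001000010001 → 1, fb=1
9: 100111100010000100011 → 1, fb=0
10: 001111000100001000110 → 0, fb=1
11: 011110001000010001101 → 0, fb=0
12: 111100010000100011010 → 1, fb=0
13: 111000100001000110100 → 1, fb=1
14: 110001000010001101001 → 1, fb=1
15: 100010000100011010011 → 1, fb=0
16: 000100001000110100110 → 0, fb=1
17: 001000010001101001101 → 0, fb=0
18: 010000100011010011010 → 0, fb=1
19: 100001000110100110101 → 1, fb=1
20: 000010001101001101011 → 0, fb=1
21: 000100011010011010111 → 0, fb=1
22: 001000110100110101111 → 0, fb=1
23: 010001101001101011111 → 0, fb=1
24: 100011010011010111111 → 1, fb=0
25: 000110100110101111110 → 0, fb=1
26: 001101001101011111101 → 0, fb=0
27: 011010011010111111010 → 0, fb=1
28: 110100110101111110101 → 1, fb=1
29: 101001101011111101011 → 1, fb=0
30: 010011010111111010110 → 0, fb=1
31: 100110101111110101101 → 1, fb=1
32: 001101011111101011011 → 0, fb=1
33: 011010111111010110111 → 0, fb=1
34: 110101111110101101111 → 1, fb=0
35: 101011111101011011110 → 1, fb=0
36: 010111111010110111100 → 0, fb=0
37: 101111110101101111000 → 1, fb=1
38: 011111101011011110001 → 0, fb=0
39: 111111010110111100010 → 1, fb=0
40: 111110101101111000100 → 1, fb=1
41: 111101011011110001001 → 1, fb=1
42: 111010110111100010011 → 1, fb=0
43: 110101101111000100110 → 1, fb=0
44: 101011011110001001100 → 1, fb=1
45: 010110111100010011001 → 0, fb=0
46: 101101111000100110010 → 1, fb=0
47: 011011110001001100100 → 0, fb=0
48: 110111100010011001000 → 1, fb=1
49: 101111000100110010001 → 1, fb=1
50: 011110001001100100011 → 0, fb=1
51: 111100010011001000111 → 1, fb=0
52: 111000100110010001110 → 1, fb=0
53: 110001001100100011100 → 1, fb=1
54: 100010011001000111001 → 1, fb=1
55: 000100110010001110011 → 0, fb=1
56: 001001100100011100111 → 0, fb=1
57: 010011001000111001111 → 0, fb=1
58: 100110010001110011111 → 1, fb=0
59: 001100100011100111110 → 0, fb=1
60: 011001000111001111101 → 0, fb=0
61: 110010001110011111010 → 1, fb=0
62: 100100011100111110100 → 1, fb=1
63: 001000111001111101001 → 0, fb=0
64: 010001110011111010010 → 0, fb=1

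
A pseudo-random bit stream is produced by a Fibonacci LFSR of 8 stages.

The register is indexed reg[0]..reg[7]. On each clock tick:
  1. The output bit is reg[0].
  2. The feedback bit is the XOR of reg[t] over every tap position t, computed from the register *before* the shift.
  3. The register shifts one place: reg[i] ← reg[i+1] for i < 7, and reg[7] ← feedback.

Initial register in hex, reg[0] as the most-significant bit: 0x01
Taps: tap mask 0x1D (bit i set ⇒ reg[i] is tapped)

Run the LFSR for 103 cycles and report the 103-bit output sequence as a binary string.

k : reg_k → out_k, fb_k
0: 00000001 → 0, fb=0
1: 00000010 → 0, fb=0
2: 00000100 → 0, fb=0
3: 00001000 → 0, fb=1
4: 00010001 → 0, fb=1
5: 00100011 → 0, fb=1
6: 01000111 → 0, fb=0
7: 10001110 → 1, fb=0
8: 00011100 → 0, fb=0
9: 00111000 → 0, fb=1
10: 01110001 → 0, fb=0
11: 11100010 → 1, fb=0
12: 11000100 → 1, fb=1
13: 10001001 → 1, fb=0
14: 00010010 → 0, fb=1
15: 00100101 → 0, fb=1
16: 01001011 → 0, fb=1
17: 10010111 → 1, fb=0
18: 00101110 → 0, fb=0
19: 01011100 → 0, fb=0
20: 10111000 → 1, fb=0
21: 01110000 → 0, fb=0
22: 11100000 → 1, fb=0
23: 11000000 → 1, fb=1
24: 10000001 → 1, fb=1
25: 00000011 → 0, fb=0
26: 00000110 → 0, fb=0
27: 00001100 → 0, fb=1
28: 00011001 → 0, fb=0
29: 00110010 → 0, fb=0
30: 01100100 → 0, fb=1
31: 11001001 → 1, fb=0
32: 10010010 → 1, fb=0
33: 00100100 → 0, fb=1
34: 01001001 → 0, fb=1
35: 10010011 → 1, fb=0
36: 00100110 → 0, fb=1
37: 01001101 → 0, fb=1
38: 10011011 → 1, fb=1
39: 00110111 → 0, fb=0
40: 01101110 → 0, fb=0
41: 11011100 → 1, fb=1
42: 10111001 → 1, fb=0
43: 01110010 → 0, fb=0
44: 11100100 → 1, fb=0
45: 11001000 → 1, fb=0
46: 10010000 → 1, fb=0
47: 00100000 → 0, fb=1
48: 01000001 → 0, fb=0
49: 10000010 → 1, fb=1
50: 00000101 → 0, fb=0
51: 00001010 → 0, fb=1
52: 00010101 → 0, fb=1
53: 00101011 → 0, fb=0
54: 01010110 → 0, fb=1
55: 10101101 → 1, fb=1
56: 01011011 → 0, fb=0
57: 10110110 → 1, fb=1
58: 01101101 → 0, fb=0
59: 11011010 → 1, fb=1
60: 10110101 → 1, fb=1
61: 01101011 → 0, fb=0
62: 11010110 → 1, fb=0
63: 10101100 → 1, fb=1
64: 01011001 → 0, fb=0
65: 10110010 → 1, fb=1
66: 01100101 → 0, fb=1
67: 11001011 → 1, fb=0
68: 10010110 → 1, fb=0
69: 00101100 → 0, fb=0
70: 01011000 → 0, fb=0
71: 10110000 → 1, fb=1
72: 01100001 → 0, fb=1
73: 11000011 → 1, fb=1
74: 10000111 → 1, fb=1
75: 00001111 → 0, fb=1
76: 00011111 → 0, fb=0
77: 00111110 → 0, fb=1
78: 01111101 → 0, fb=1
79: 11111011 → 1, fb=0
80: 11110110 → 1, fb=1
81: 11101101 → 1, fb=1
82: 11011011 → 1, fb=1
83: 10110111 → 1, fb=1
84: 01101111 → 0, fb=0
85: 11011110 → 1, fb=1
86: 10111101 → 1, fb=0
87: 01111010 → 0, fb=1
88: 11110101 → 1, fb=1
89: 11101011 → 1, fb=1
90: 11010111 → 1, fb=0
91: 10101110 → 1, fb=1
92: 01011101 → 0, fb=0
93: 10111010 → 1, fb=0
94: 01110100 → 0, fb=0
95: 11101000 → 1, fb=1
96: 11010001 → 1, fb=0
97: 10100010 → 1, fb=0
98: 01000100 → 0, fb=0
99: 10001000 → 1, fb=0
100: 00010000 → 0, fb=1
101: 00100001 → 0, fb=1
102: 01000011 → 0, fb=0

0000000100011100010010111000000110010010011011100100000101011011010110010110000111110110111101011101000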